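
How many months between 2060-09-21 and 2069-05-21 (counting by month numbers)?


From September 2060 to May 2069
9 years * 12 = 108 months, minus 4 months = 104

104 months


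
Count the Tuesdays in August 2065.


August 2065 has 31 days
Anchor: Jan 1, 2065. With p = 2065 - 1 = 2064: (p + p//4 - p//100 + p//400) mod 7 = (2064 + 516 - 20 + 5) mod 7 = 2565 mod 7 = 3 -> Thursday (Mon=0 ... Sun=6)
Days before August (Jan-Jul): 212; August 1 index = (3 + 212) mod 7 = 5 -> Saturday
First Tuesday is August 4
Tuesdays: 4, 11, 18, 25

4 Tuesdays


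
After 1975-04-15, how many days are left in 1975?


Day of year: 105 of 365
Remaining = 365 - 105

260 days


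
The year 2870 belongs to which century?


Century = (year - 1) // 100 + 1
= (2870 - 1) // 100 + 1
= 2869 // 100 + 1
= 28 + 1

29th century


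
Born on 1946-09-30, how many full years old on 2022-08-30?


Birth: 1946-09-30
Reference: 2022-08-30
Year difference: 2022 - 1946 = 76
Birthday not yet reached in 2022, subtract 1

75 years old


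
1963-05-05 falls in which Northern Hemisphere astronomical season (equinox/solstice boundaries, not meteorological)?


Date: May 5
Astronomical Spring (approx.; exact equinox/solstice day varies by year): March 20 to June 20
May 5 falls within the Spring window

Spring


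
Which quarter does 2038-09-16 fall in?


Month: September (month 9)
Q1: Jan-Mar, Q2: Apr-Jun, Q3: Jul-Sep, Q4: Oct-Dec

Q3


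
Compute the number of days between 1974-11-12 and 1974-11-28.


From 1974-11-12 to 1974-11-28
1974-11-12: days before November = 31 + 28 + 31 + 30 + 31 + 30 + 31 + 31 + 30 + 31 = 304 (1974 is not a leap year); day of year = 304 + 12 = 316
1974-11-28: days before November = 31 + 28 + 31 + 30 + 31 + 30 + 31 + 31 + 30 + 31 = 304 (1974 is not a leap year); day of year = 304 + 28 = 332
Same year: 332 - 316 = 16

16 days


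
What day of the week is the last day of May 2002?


May 2002 has 31 days
Anchor: Jan 1, 2002. With p = 2002 - 1 = 2001: (p + p//4 - p//100 + p//400) mod 7 = (2001 + 500 - 20 + 5) mod 7 = 2486 mod 7 = 1 -> Tuesday (Mon=0 ... Sun=6)
Days before May (Jan-Apr): 120; May 1 index = (1 + 120) mod 7 = 2 -> Wednesday
Last day offset: 31 - 1 = 30 days
Weekday index = (2 + 30) mod 7 = 4

Friday, May 31


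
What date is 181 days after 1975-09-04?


Start: 1975-09-04, add 181 days
September 1975 has 30 days: 30 - 4 = 26 days to September 30 -> 155 left
October 1975 has 31 days -> 124 left
November 1975 has 30 days -> 94 left
December 1975 has 31 days -> 63 left
January 1976 has 31 days -> 32 left
February 1976 has 29 days -> 3 left
March 1976: 3 <= 31 -> lands on March 3

Result: 1976-03-03


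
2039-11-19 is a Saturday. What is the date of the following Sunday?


Current: Saturday
Target: Sunday
Days ahead: 1

Next Sunday: 2039-11-20


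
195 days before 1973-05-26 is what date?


Start: 1973-05-26, subtract 195 days
Back 26 days from May 26 reaches April 30, 1973 -> 169 left
April 1973 has 30 days -> back to March 31, 1973 -> 139 left
March 1973 has 31 days -> back to February 28, 1973 -> 108 left
February 1973 has 28 days -> back to January 31, 1973 -> 80 left
January 1973 has 31 days -> back to December 31, 1972 -> 49 left
December 1972 has 31 days -> back to November 30, 1972 -> 18 left
November 1972: 30 - 18 = 12 -> lands on November 12

Result: 1972-11-12


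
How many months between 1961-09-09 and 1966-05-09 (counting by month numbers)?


From September 1961 to May 1966
5 years * 12 = 60 months, minus 4 months = 56

56 months


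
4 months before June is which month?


June is month 6
6 - 4 = 2

February


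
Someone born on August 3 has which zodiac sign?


Date: August 3
Conventional tropical zodiac dates: Leo from July 23 onward; Virgo starts August 23
August 3 falls within the Leo range

Leo


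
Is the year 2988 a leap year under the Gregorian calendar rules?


Gregorian leap year rule: divisible by 4, but not by 100, unless also by 400.
2988 is divisible by 4 but not 100 -> leap year

Yes


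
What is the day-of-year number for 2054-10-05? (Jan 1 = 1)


Date: October 5, 2054
Days in months 1 through 9: 273
Plus 5 days in October

Day of year: 278


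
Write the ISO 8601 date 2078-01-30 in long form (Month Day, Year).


ISO 2078-01-30 parses as year=2078, month=01, day=30
Month 1 -> January

January 30, 2078


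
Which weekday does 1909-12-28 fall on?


Date: December 28, 1909
Anchor: Jan 1, 1909. With p = 1909 - 1 = 1908: (p + p//4 - p//100 + p//400) mod 7 = (1908 + 477 - 19 + 4) mod 7 = 2370 mod 7 = 4 -> Friday (Mon=0 ... Sun=6)
Days before December (Jan-Nov): 334; offset = 334 + 28 - 1 = 361
Weekday index = (4 + 361) mod 7 = 1

Day of the week: Tuesday


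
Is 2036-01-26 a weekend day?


Anchor: Jan 1, 2036. With p = 2036 - 1 = 2035: (p + p//4 - p//100 + p//400) mod 7 = (2035 + 508 - 20 + 5) mod 7 = 2528 mod 7 = 1 -> Tuesday (Mon=0 ... Sun=6)
Day of year: 26; offset = 25
Weekday index = (1 + 25) mod 7 = 5 -> Saturday
Weekend days: Saturday, Sunday

Yes


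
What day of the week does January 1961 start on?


Target: January 1, 1961
Anchor: Jan 1, 1961. With p = 1961 - 1 = 1960: (p + p//4 - p//100 + p//400) mod 7 = (1960 + 490 - 19 + 4) mod 7 = 2435 mod 7 = 6 -> Sunday (Mon=0 ... Sun=6)
Offset from anchor: 0 days
Weekday index = (6 + 0) mod 7 = 6

Sunday


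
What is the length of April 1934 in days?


April 1934

30 days


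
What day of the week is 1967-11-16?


Date: November 16, 1967
Anchor: Jan 1, 1967. With p = 1967 - 1 = 1966: (p + p//4 - p//100 + p//400) mod 7 = (1966 + 491 - 19 + 4) mod 7 = 2442 mod 7 = 6 -> Sunday (Mon=0 ... Sun=6)
Days before November (Jan-Oct): 304; offset = 304 + 16 - 1 = 319
Weekday index = (6 + 319) mod 7 = 3

Day of the week: Thursday


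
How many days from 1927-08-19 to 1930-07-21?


From 1927-08-19 to 1930-07-21
1927-08-19: days before August = 31 + 28 + 31 + 30 + 31 + 30 + 31 = 212 (1927 is not a leap year); day of year = 212 + 19 = 231
1930-07-21: days before July = 31 + 28 + 31 + 30 + 31 + 30 = 181 (1930 is not a leap year); day of year = 181 + 21 = 202
Rest of 1927: 365 - 231 = 134
Full years 1928 (366), 1929 (365): 731
Total = 134 + 731 + 202 = 1067

1067 days


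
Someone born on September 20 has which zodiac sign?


Date: September 20
Conventional tropical zodiac dates: Virgo from August 23 onward; Libra starts September 23
September 20 falls within the Virgo range

Virgo


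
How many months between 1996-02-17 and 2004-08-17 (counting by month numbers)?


From February 1996 to August 2004
8 years * 12 = 96 months, plus 6 months = 102

102 months


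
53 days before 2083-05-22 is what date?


Start: 2083-05-22, subtract 53 days
Back 22 days from May 22 reaches April 30, 2083 -> 31 left
April 2083 has 30 days -> back to March 31, 2083 -> 1 left
March 2083: 31 - 1 = 30 -> lands on March 30

Result: 2083-03-30


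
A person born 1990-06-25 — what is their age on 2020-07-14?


Birth: 1990-06-25
Reference: 2020-07-14
Year difference: 2020 - 1990 = 30

30 years old


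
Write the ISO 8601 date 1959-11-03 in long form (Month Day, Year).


ISO 1959-11-03 parses as year=1959, month=11, day=03
Month 11 -> November

November 3, 1959


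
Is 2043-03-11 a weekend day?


Anchor: Jan 1, 2043. With p = 2043 - 1 = 2042: (p + p//4 - p//100 + p//400) mod 7 = (2042 + 510 - 20 + 5) mod 7 = 2537 mod 7 = 3 -> Thursday (Mon=0 ... Sun=6)
Day of year: 70; offset = 69
Weekday index = (3 + 69) mod 7 = 2 -> Wednesday
Weekend days: Saturday, Sunday

No


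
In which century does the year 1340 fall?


Century = (year - 1) // 100 + 1
= (1340 - 1) // 100 + 1
= 1339 // 100 + 1
= 13 + 1

14th century


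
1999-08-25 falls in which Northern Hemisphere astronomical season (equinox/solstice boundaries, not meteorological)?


Date: August 25
Astronomical Summer (approx.; exact equinox/solstice day varies by year): June 21 to September 21
August 25 falls within the Summer window

Summer


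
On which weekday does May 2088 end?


May 2088 has 31 days
Anchor: Jan 1, 2088. With p = 2088 - 1 = 2087: (p + p//4 - p//100 + p//400) mod 7 = (2087 + 521 - 20 + 5) mod 7 = 2593 mod 7 = 3 -> Thursday (Mon=0 ... Sun=6)
Days before May (Jan-Apr): 121; May 1 index = (3 + 121) mod 7 = 5 -> Saturday
Last day offset: 31 - 1 = 30 days
Weekday index = (5 + 30) mod 7 = 0

Monday, May 31


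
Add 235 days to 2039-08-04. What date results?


Start: 2039-08-04, add 235 days
August 2039 has 31 days: 31 - 4 = 27 days to August 31 -> 208 left
September 2039 has 30 days -> 178 left
October 2039 has 31 days -> 147 left
November 2039 has 30 days -> 117 left
December 2039 has 31 days -> 86 left
January 2040 has 31 days -> 55 left
February 2040 has 29 days -> 26 left
March 2040: 26 <= 31 -> lands on March 26

Result: 2040-03-26


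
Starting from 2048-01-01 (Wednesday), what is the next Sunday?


Current: Wednesday
Target: Sunday
Days ahead: 4

Next Sunday: 2048-01-05


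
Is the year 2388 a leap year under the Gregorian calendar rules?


Gregorian leap year rule: divisible by 4, but not by 100, unless also by 400.
2388 is divisible by 4 but not 100 -> leap year

Yes


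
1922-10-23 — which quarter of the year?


Month: October (month 10)
Q1: Jan-Mar, Q2: Apr-Jun, Q3: Jul-Sep, Q4: Oct-Dec

Q4


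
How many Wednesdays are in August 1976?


August 1976 has 31 days
Anchor: Jan 1, 1976. With p = 1976 - 1 = 1975: (p + p//4 - p//100 + p//400) mod 7 = (1975 + 493 - 19 + 4) mod 7 = 2453 mod 7 = 3 -> Thursday (Mon=0 ... Sun=6)
Days before August (Jan-Jul): 213; August 1 index = (3 + 213) mod 7 = 6 -> Sunday
First Wednesday is August 4
Wednesdays: 4, 11, 18, 25

4 Wednesdays


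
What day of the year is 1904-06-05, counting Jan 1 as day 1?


Date: June 5, 1904
Days in months 1 through 5: 152
Plus 5 days in June

Day of year: 157


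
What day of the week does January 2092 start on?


Target: January 1, 2092
Anchor: Jan 1, 2092. With p = 2092 - 1 = 2091: (p + p//4 - p//100 + p//400) mod 7 = (2091 + 522 - 20 + 5) mod 7 = 2598 mod 7 = 1 -> Tuesday (Mon=0 ... Sun=6)
Offset from anchor: 0 days
Weekday index = (1 + 0) mod 7 = 1

Tuesday


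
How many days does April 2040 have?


April 2040

30 days


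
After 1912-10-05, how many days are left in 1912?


Day of year: 279 of 366
Remaining = 366 - 279

87 days


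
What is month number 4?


Month 4 of 12

April


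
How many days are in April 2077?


April 2077

30 days


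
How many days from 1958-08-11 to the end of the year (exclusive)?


Day of year: 223 of 365
Remaining = 365 - 223

142 days


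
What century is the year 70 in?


Century = (year - 1) // 100 + 1
= (70 - 1) // 100 + 1
= 69 // 100 + 1
= 0 + 1

1st century


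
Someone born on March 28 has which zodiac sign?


Date: March 28
Conventional tropical zodiac dates: Aries from March 21 onward; Taurus starts April 20
March 28 falls within the Aries range

Aries


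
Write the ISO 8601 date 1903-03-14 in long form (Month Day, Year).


ISO 1903-03-14 parses as year=1903, month=03, day=14
Month 3 -> March

March 14, 1903


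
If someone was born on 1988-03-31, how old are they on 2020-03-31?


Birth: 1988-03-31
Reference: 2020-03-31
Year difference: 2020 - 1988 = 32

32 years old


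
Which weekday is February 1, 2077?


Target: February 1, 2077
Anchor: Jan 1, 2077. With p = 2077 - 1 = 2076: (p + p//4 - p//100 + p//400) mod 7 = (2076 + 519 - 20 + 5) mod 7 = 2580 mod 7 = 4 -> Friday (Mon=0 ... Sun=6)
Days before February (Jan): 31 days
Weekday index = (4 + 31) mod 7 = 0

Monday


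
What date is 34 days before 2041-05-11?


Start: 2041-05-11, subtract 34 days
Back 11 days from May 11 reaches April 30, 2041 -> 23 left
April 2041: 30 - 23 = 7 -> lands on April 7

Result: 2041-04-07


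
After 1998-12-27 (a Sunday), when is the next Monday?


Current: Sunday
Target: Monday
Days ahead: 1

Next Monday: 1998-12-28


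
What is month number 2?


Month 2 of 12

February


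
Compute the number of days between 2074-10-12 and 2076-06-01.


From 2074-10-12 to 2076-06-01
2074-10-12: days before October = 31 + 28 + 31 + 30 + 31 + 30 + 31 + 31 + 30 = 273 (2074 is not a leap year); day of year = 273 + 12 = 285
2076-06-01: days before June = 31 + 29 + 31 + 30 + 31 = 152 (2076 is a leap year); day of year = 152 + 1 = 153
Rest of 2074: 365 - 285 = 80
Full years 2075 (365): 365
Total = 80 + 365 + 153 = 598

598 days


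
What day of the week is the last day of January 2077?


January 2077 has 31 days
Anchor: Jan 1, 2077. With p = 2077 - 1 = 2076: (p + p//4 - p//100 + p//400) mod 7 = (2076 + 519 - 20 + 5) mod 7 = 2580 mod 7 = 4 -> Friday (Mon=0 ... Sun=6)
January 1 is the anchor itself -> Friday
Last day offset: 31 - 1 = 30 days
Weekday index = (4 + 30) mod 7 = 6

Sunday, January 31


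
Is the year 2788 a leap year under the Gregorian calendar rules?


Gregorian leap year rule: divisible by 4, but not by 100, unless also by 400.
2788 is divisible by 4 but not 100 -> leap year

Yes


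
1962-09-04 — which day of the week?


Date: September 4, 1962
Anchor: Jan 1, 1962. With p = 1962 - 1 = 1961: (p + p//4 - p//100 + p//400) mod 7 = (1961 + 490 - 19 + 4) mod 7 = 2436 mod 7 = 0 -> Monday (Mon=0 ... Sun=6)
Days before September (Jan-Aug): 243; offset = 243 + 4 - 1 = 246
Weekday index = (0 + 246) mod 7 = 1

Day of the week: Tuesday


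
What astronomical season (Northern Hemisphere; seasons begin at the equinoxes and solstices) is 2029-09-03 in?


Date: September 3
Astronomical Summer (approx.; exact equinox/solstice day varies by year): June 21 to September 21
September 3 falls within the Summer window

Summer


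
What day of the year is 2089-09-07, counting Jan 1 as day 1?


Date: September 7, 2089
Days in months 1 through 8: 243
Plus 7 days in September

Day of year: 250


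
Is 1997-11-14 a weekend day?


Anchor: Jan 1, 1997. With p = 1997 - 1 = 1996: (p + p//4 - p//100 + p//400) mod 7 = (1996 + 499 - 19 + 4) mod 7 = 2480 mod 7 = 2 -> Wednesday (Mon=0 ... Sun=6)
Day of year: 318; offset = 317
Weekday index = (2 + 317) mod 7 = 4 -> Friday
Weekend days: Saturday, Sunday

No


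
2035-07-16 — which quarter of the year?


Month: July (month 7)
Q1: Jan-Mar, Q2: Apr-Jun, Q3: Jul-Sep, Q4: Oct-Dec

Q3


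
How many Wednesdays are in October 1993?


October 1993 has 31 days
Anchor: Jan 1, 1993. With p = 1993 - 1 = 1992: (p + p//4 - p//100 + p//400) mod 7 = (1992 + 498 - 19 + 4) mod 7 = 2475 mod 7 = 4 -> Friday (Mon=0 ... Sun=6)
Days before October (Jan-Sep): 273; October 1 index = (4 + 273) mod 7 = 4 -> Friday
First Wednesday is October 6
Wednesdays: 6, 13, 20, 27

4 Wednesdays


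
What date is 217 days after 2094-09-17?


Start: 2094-09-17, add 217 days
September 2094 has 30 days: 30 - 17 = 13 days to September 30 -> 204 left
October 2094 has 31 days -> 173 left
November 2094 has 30 days -> 143 left
December 2094 has 31 days -> 112 left
January 2095 has 31 days -> 81 left
February 2095 has 28 days -> 53 left
March 2095 has 31 days -> 22 left
April 2095: 22 <= 30 -> lands on April 22

Result: 2095-04-22


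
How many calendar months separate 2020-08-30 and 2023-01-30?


From August 2020 to January 2023
3 years * 12 = 36 months, minus 7 months = 29

29 months


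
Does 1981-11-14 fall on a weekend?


Anchor: Jan 1, 1981. With p = 1981 - 1 = 1980: (p + p//4 - p//100 + p//400) mod 7 = (1980 + 495 - 19 + 4) mod 7 = 2460 mod 7 = 3 -> Thursday (Mon=0 ... Sun=6)
Day of year: 318; offset = 317
Weekday index = (3 + 317) mod 7 = 5 -> Saturday
Weekend days: Saturday, Sunday

Yes


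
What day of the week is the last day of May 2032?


May 2032 has 31 days
Anchor: Jan 1, 2032. With p = 2032 - 1 = 2031: (p + p//4 - p//100 + p//400) mod 7 = (2031 + 507 - 20 + 5) mod 7 = 2523 mod 7 = 3 -> Thursday (Mon=0 ... Sun=6)
Days before May (Jan-Apr): 121; May 1 index = (3 + 121) mod 7 = 5 -> Saturday
Last day offset: 31 - 1 = 30 days
Weekday index = (5 + 30) mod 7 = 0

Monday, May 31


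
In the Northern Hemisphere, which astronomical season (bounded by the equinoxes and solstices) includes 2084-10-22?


Date: October 22
Astronomical Autumn (approx.; exact equinox/solstice day varies by year): September 22 to December 20
October 22 falls within the Autumn window

Autumn


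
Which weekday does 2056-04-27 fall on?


Date: April 27, 2056
Anchor: Jan 1, 2056. With p = 2056 - 1 = 2055: (p + p//4 - p//100 + p//400) mod 7 = (2055 + 513 - 20 + 5) mod 7 = 2553 mod 7 = 5 -> Saturday (Mon=0 ... Sun=6)
Days before April (Jan-Mar): 91; offset = 91 + 27 - 1 = 117
Weekday index = (5 + 117) mod 7 = 3

Day of the week: Thursday


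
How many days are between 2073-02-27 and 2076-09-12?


From 2073-02-27 to 2076-09-12
2073-02-27: days before February = 31; day of year = 31 + 27 = 58
2076-09-12: days before September = 31 + 29 + 31 + 30 + 31 + 30 + 31 + 31 = 244 (2076 is a leap year); day of year = 244 + 12 = 256
Rest of 2073: 365 - 58 = 307
Full years 2074 (365), 2075 (365): 730
Total = 307 + 730 + 256 = 1293

1293 days


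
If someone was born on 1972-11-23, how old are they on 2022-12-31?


Birth: 1972-11-23
Reference: 2022-12-31
Year difference: 2022 - 1972 = 50

50 years old


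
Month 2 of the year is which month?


Month 2 of 12

February


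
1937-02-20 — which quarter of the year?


Month: February (month 2)
Q1: Jan-Mar, Q2: Apr-Jun, Q3: Jul-Sep, Q4: Oct-Dec

Q1


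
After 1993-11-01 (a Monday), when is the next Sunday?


Current: Monday
Target: Sunday
Days ahead: 6

Next Sunday: 1993-11-07


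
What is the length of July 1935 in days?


July 1935

31 days


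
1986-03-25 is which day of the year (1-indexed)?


Date: March 25, 1986
Days in months 1 through 2: 59
Plus 25 days in March

Day of year: 84


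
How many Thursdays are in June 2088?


June 2088 has 30 days
Anchor: Jan 1, 2088. With p = 2088 - 1 = 2087: (p + p//4 - p//100 + p//400) mod 7 = (2087 + 521 - 20 + 5) mod 7 = 2593 mod 7 = 3 -> Thursday (Mon=0 ... Sun=6)
Days before June (Jan-May): 152; June 1 index = (3 + 152) mod 7 = 1 -> Tuesday
First Thursday is June 3
Thursdays: 3, 10, 17, 24

4 Thursdays


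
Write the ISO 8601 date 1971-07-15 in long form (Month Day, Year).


ISO 1971-07-15 parses as year=1971, month=07, day=15
Month 7 -> July

July 15, 1971


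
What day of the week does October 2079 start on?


Target: October 1, 2079
Anchor: Jan 1, 2079. With p = 2079 - 1 = 2078: (p + p//4 - p//100 + p//400) mod 7 = (2078 + 519 - 20 + 5) mod 7 = 2582 mod 7 = 6 -> Sunday (Mon=0 ... Sun=6)
Days before October (Jan-Sep): 273 days
Weekday index = (6 + 273) mod 7 = 6

Sunday


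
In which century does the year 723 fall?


Century = (year - 1) // 100 + 1
= (723 - 1) // 100 + 1
= 722 // 100 + 1
= 7 + 1

8th century


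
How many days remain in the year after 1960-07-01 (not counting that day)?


Day of year: 183 of 366
Remaining = 366 - 183

183 days


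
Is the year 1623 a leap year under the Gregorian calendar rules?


Gregorian leap year rule: divisible by 4, but not by 100, unless also by 400.
1623 is not divisible by 4 -> not a leap year

No


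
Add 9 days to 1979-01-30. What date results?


Start: 1979-01-30, add 9 days
January 1979 has 31 days: 31 - 30 = 1 day to January 31 -> 8 left
February 1979: 8 <= 28 -> lands on February 8

Result: 1979-02-08


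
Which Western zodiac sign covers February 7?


Date: February 7
Conventional tropical zodiac dates: Aquarius from January 20 onward; Pisces starts February 19
February 7 falls within the Aquarius range

Aquarius


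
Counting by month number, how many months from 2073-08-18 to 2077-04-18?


From August 2073 to April 2077
4 years * 12 = 48 months, minus 4 months = 44

44 months


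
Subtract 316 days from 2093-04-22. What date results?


Start: 2093-04-22, subtract 316 days
Back 22 days from April 22 reaches March 31, 2093 -> 294 left
March 2093 has 31 days -> back to February 28, 2093 -> 263 left
February 2093 has 28 days -> back to January 31, 2093 -> 235 left
January 2093 has 31 days -> back to December 31, 2092 -> 204 left
December 2092 has 31 days -> back to November 30, 2092 -> 173 left
November 2092 has 30 days -> back to October 31, 2092 -> 143 left
October 2092 has 31 days -> back to September 30, 2092 -> 112 left
September 2092 has 30 days -> back to August 31, 2092 -> 82 left
August 2092 has 31 days -> back to July 31, 2092 -> 51 left
July 2092 has 31 days -> back to June 30, 2092 -> 20 left
June 2092: 30 - 20 = 10 -> lands on June 10

Result: 2092-06-10


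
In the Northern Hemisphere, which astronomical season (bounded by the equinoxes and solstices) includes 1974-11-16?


Date: November 16
Astronomical Autumn (approx.; exact equinox/solstice day varies by year): September 22 to December 20
November 16 falls within the Autumn window

Autumn


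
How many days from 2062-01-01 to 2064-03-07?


From 2062-01-01 to 2064-03-07
2062-01-01: day of year = 1
2064-03-07: days before March = 31 + 29 = 60 (2064 is a leap year); day of year = 60 + 7 = 67
Rest of 2062: 365 - 1 = 364
Full years 2063 (365): 365
Total = 364 + 365 + 67 = 796

796 days


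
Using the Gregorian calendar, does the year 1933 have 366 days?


Gregorian leap year rule: divisible by 4, but not by 100, unless also by 400.
1933 is not divisible by 4 -> not a leap year

No


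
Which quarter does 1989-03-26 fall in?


Month: March (month 3)
Q1: Jan-Mar, Q2: Apr-Jun, Q3: Jul-Sep, Q4: Oct-Dec

Q1


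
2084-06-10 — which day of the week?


Date: June 10, 2084
Anchor: Jan 1, 2084. With p = 2084 - 1 = 2083: (p + p//4 - p//100 + p//400) mod 7 = (2083 + 520 - 20 + 5) mod 7 = 2588 mod 7 = 5 -> Saturday (Mon=0 ... Sun=6)
Days before June (Jan-May): 152; offset = 152 + 10 - 1 = 161
Weekday index = (5 + 161) mod 7 = 5

Day of the week: Saturday


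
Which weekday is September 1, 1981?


Target: September 1, 1981
Anchor: Jan 1, 1981. With p = 1981 - 1 = 1980: (p + p//4 - p//100 + p//400) mod 7 = (1980 + 495 - 19 + 4) mod 7 = 2460 mod 7 = 3 -> Thursday (Mon=0 ... Sun=6)
Days before September (Jan-Aug): 243 days
Weekday index = (3 + 243) mod 7 = 1

Tuesday


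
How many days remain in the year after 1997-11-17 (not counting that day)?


Day of year: 321 of 365
Remaining = 365 - 321

44 days


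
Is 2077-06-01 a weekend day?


Anchor: Jan 1, 2077. With p = 2077 - 1 = 2076: (p + p//4 - p//100 + p//400) mod 7 = (2076 + 519 - 20 + 5) mod 7 = 2580 mod 7 = 4 -> Friday (Mon=0 ... Sun=6)
Day of year: 152; offset = 151
Weekday index = (4 + 151) mod 7 = 1 -> Tuesday
Weekend days: Saturday, Sunday

No


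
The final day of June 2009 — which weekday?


June 2009 has 30 days
Anchor: Jan 1, 2009. With p = 2009 - 1 = 2008: (p + p//4 - p//100 + p//400) mod 7 = (2008 + 502 - 20 + 5) mod 7 = 2495 mod 7 = 3 -> Thursday (Mon=0 ... Sun=6)
Days before June (Jan-May): 151; June 1 index = (3 + 151) mod 7 = 0 -> Monday
Last day offset: 30 - 1 = 29 days
Weekday index = (0 + 29) mod 7 = 1

Tuesday, June 30


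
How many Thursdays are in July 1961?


July 1961 has 31 days
Anchor: Jan 1, 1961. With p = 1961 - 1 = 1960: (p + p//4 - p//100 + p//400) mod 7 = (1960 + 490 - 19 + 4) mod 7 = 2435 mod 7 = 6 -> Sunday (Mon=0 ... Sun=6)
Days before July (Jan-Jun): 181; July 1 index = (6 + 181) mod 7 = 5 -> Saturday
First Thursday is July 6
Thursdays: 6, 13, 20, 27

4 Thursdays


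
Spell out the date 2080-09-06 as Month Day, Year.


ISO 2080-09-06 parses as year=2080, month=09, day=06
Month 9 -> September

September 6, 2080


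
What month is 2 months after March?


March is month 3
3 + 2 = 5

May


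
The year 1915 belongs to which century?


Century = (year - 1) // 100 + 1
= (1915 - 1) // 100 + 1
= 1914 // 100 + 1
= 19 + 1

20th century


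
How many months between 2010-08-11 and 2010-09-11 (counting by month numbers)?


From August 2010 to September 2010
0 years * 12 = 0 months, plus 1 month = 1

1 month


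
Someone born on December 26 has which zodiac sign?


Date: December 26
Conventional tropical zodiac dates: Capricorn from December 22 onward; Aquarius starts January 20
December 26 falls within the Capricorn range

Capricorn


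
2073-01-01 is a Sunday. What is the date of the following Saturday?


Current: Sunday
Target: Saturday
Days ahead: 6

Next Saturday: 2073-01-07


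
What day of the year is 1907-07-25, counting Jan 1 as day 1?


Date: July 25, 1907
Days in months 1 through 6: 181
Plus 25 days in July

Day of year: 206


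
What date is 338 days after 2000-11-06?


Start: 2000-11-06, add 338 days
November 2000 has 30 days: 30 - 6 = 24 days to November 30 -> 314 left
December 2000 has 31 days -> 283 left
January 2001 has 31 days -> 252 left
February 2001 has 28 days -> 224 left
March 2001 has 31 days -> 193 left
April 2001 has 30 days -> 163 left
May 2001 has 31 days -> 132 left
June 2001 has 30 days -> 102 left
July 2001 has 31 days -> 71 left
August 2001 has 31 days -> 40 left
September 2001 has 30 days -> 10 left
October 2001: 10 <= 31 -> lands on October 10

Result: 2001-10-10


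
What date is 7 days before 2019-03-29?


Start: 2019-03-29, subtract 7 days
29 - 7 = 22 stays within March 2019

Result: 2019-03-22


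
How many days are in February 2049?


February 2049 (leap year: no)

28 days


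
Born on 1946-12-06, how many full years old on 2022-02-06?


Birth: 1946-12-06
Reference: 2022-02-06
Year difference: 2022 - 1946 = 76
Birthday not yet reached in 2022, subtract 1

75 years old


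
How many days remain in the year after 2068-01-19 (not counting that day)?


Day of year: 19 of 366
Remaining = 366 - 19

347 days


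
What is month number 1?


Month 1 of 12

January


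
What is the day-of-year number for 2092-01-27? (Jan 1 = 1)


Date: January 27, 2092
No months before January
Plus 27 days in January

Day of year: 27


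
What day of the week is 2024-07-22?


Date: July 22, 2024
Anchor: Jan 1, 2024. With p = 2024 - 1 = 2023: (p + p//4 - p//100 + p//400) mod 7 = (2023 + 505 - 20 + 5) mod 7 = 2513 mod 7 = 0 -> Monday (Mon=0 ... Sun=6)
Days before July (Jan-Jun): 182; offset = 182 + 22 - 1 = 203
Weekday index = (0 + 203) mod 7 = 0

Day of the week: Monday


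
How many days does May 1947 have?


May 1947

31 days


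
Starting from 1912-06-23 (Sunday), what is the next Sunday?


Current: Sunday
Target: Sunday
Days ahead: 7

Next Sunday: 1912-06-30


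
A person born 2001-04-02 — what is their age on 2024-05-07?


Birth: 2001-04-02
Reference: 2024-05-07
Year difference: 2024 - 2001 = 23

23 years old


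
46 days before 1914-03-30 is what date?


Start: 1914-03-30, subtract 46 days
Back 30 days from March 30 reaches February 28, 1914 -> 16 left
February 1914: 28 - 16 = 12 -> lands on February 12

Result: 1914-02-12


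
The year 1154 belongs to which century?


Century = (year - 1) // 100 + 1
= (1154 - 1) // 100 + 1
= 1153 // 100 + 1
= 11 + 1

12th century


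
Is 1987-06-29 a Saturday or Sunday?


Anchor: Jan 1, 1987. With p = 1987 - 1 = 1986: (p + p//4 - p//100 + p//400) mod 7 = (1986 + 496 - 19 + 4) mod 7 = 2467 mod 7 = 3 -> Thursday (Mon=0 ... Sun=6)
Day of year: 180; offset = 179
Weekday index = (3 + 179) mod 7 = 0 -> Monday
Weekend days: Saturday, Sunday

No


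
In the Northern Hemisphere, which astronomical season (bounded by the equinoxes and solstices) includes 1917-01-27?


Date: January 27
Astronomical Winter (approx.; exact equinox/solstice day varies by year): December 21 to March 19
January 27 falls within the Winter window

Winter


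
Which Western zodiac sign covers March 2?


Date: March 2
Conventional tropical zodiac dates: Pisces from February 19 onward; Aries starts March 21
March 2 falls within the Pisces range

Pisces


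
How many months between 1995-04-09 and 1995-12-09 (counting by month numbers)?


From April 1995 to December 1995
0 years * 12 = 0 months, plus 8 months = 8

8 months


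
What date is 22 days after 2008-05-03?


Start: 2008-05-03, add 22 days
May 2008 has 31 days; 3 + 22 = 25 stays within May

Result: 2008-05-25


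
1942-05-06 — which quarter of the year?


Month: May (month 5)
Q1: Jan-Mar, Q2: Apr-Jun, Q3: Jul-Sep, Q4: Oct-Dec

Q2


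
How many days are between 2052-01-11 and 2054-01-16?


From 2052-01-11 to 2054-01-16
2052-01-11: day of year = 11
2054-01-16: day of year = 16
Rest of 2052: 366 - 11 = 355
Full years 2053 (365): 365
Total = 355 + 365 + 16 = 736

736 days


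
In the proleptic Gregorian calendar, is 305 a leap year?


Gregorian leap year rule: divisible by 4, but not by 100, unless also by 400.
305 is not divisible by 4 -> not a leap year

No


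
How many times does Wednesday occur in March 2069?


March 2069 has 31 days
Anchor: Jan 1, 2069. With p = 2069 - 1 = 2068: (p + p//4 - p//100 + p//400) mod 7 = (2068 + 517 - 20 + 5) mod 7 = 2570 mod 7 = 1 -> Tuesday (Mon=0 ... Sun=6)
Days before March (Jan-Feb): 59; March 1 index = (1 + 59) mod 7 = 4 -> Friday
First Wednesday is March 6
Wednesdays: 6, 13, 20, 27

4 Wednesdays


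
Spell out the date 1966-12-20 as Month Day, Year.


ISO 1966-12-20 parses as year=1966, month=12, day=20
Month 12 -> December

December 20, 1966


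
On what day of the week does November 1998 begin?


Target: November 1, 1998
Anchor: Jan 1, 1998. With p = 1998 - 1 = 1997: (p + p//4 - p//100 + p//400) mod 7 = (1997 + 499 - 19 + 4) mod 7 = 2481 mod 7 = 3 -> Thursday (Mon=0 ... Sun=6)
Days before November (Jan-Oct): 304 days
Weekday index = (3 + 304) mod 7 = 6

Sunday


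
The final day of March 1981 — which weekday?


March 1981 has 31 days
Anchor: Jan 1, 1981. With p = 1981 - 1 = 1980: (p + p//4 - p//100 + p//400) mod 7 = (1980 + 495 - 19 + 4) mod 7 = 2460 mod 7 = 3 -> Thursday (Mon=0 ... Sun=6)
Days before March (Jan-Feb): 59; March 1 index = (3 + 59) mod 7 = 6 -> Sunday
Last day offset: 31 - 1 = 30 days
Weekday index = (6 + 30) mod 7 = 1

Tuesday, March 31


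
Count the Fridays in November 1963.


November 1963 has 30 days
Anchor: Jan 1, 1963. With p = 1963 - 1 = 1962: (p + p//4 - p//100 + p//400) mod 7 = (1962 + 490 - 19 + 4) mod 7 = 2437 mod 7 = 1 -> Tuesday (Mon=0 ... Sun=6)
Days before November (Jan-Oct): 304; November 1 index = (1 + 304) mod 7 = 4 -> Friday
First Friday is November 1
Fridays: 1, 8, 15, 22, 29

5 Fridays


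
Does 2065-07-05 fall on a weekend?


Anchor: Jan 1, 2065. With p = 2065 - 1 = 2064: (p + p//4 - p//100 + p//400) mod 7 = (2064 + 516 - 20 + 5) mod 7 = 2565 mod 7 = 3 -> Thursday (Mon=0 ... Sun=6)
Day of year: 186; offset = 185
Weekday index = (3 + 185) mod 7 = 6 -> Sunday
Weekend days: Saturday, Sunday

Yes


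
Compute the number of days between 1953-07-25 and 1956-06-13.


From 1953-07-25 to 1956-06-13
1953-07-25: days before July = 31 + 28 + 31 + 30 + 31 + 30 = 181 (1953 is not a leap year); day of year = 181 + 25 = 206
1956-06-13: days before June = 31 + 29 + 31 + 30 + 31 = 152 (1956 is a leap year); day of year = 152 + 13 = 165
Rest of 1953: 365 - 206 = 159
Full years 1954 (365), 1955 (365): 730
Total = 159 + 730 + 165 = 1054

1054 days


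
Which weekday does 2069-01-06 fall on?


Date: January 6, 2069
Anchor: Jan 1, 2069. With p = 2069 - 1 = 2068: (p + p//4 - p//100 + p//400) mod 7 = (2068 + 517 - 20 + 5) mod 7 = 2570 mod 7 = 1 -> Tuesday (Mon=0 ... Sun=6)
Days into year = 6 - 1 = 5
Weekday index = (1 + 5) mod 7 = 6

Day of the week: Sunday


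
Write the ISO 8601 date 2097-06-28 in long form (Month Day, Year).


ISO 2097-06-28 parses as year=2097, month=06, day=28
Month 6 -> June

June 28, 2097


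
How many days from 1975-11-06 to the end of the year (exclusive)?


Day of year: 310 of 365
Remaining = 365 - 310

55 days


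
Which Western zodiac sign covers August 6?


Date: August 6
Conventional tropical zodiac dates: Leo from July 23 onward; Virgo starts August 23
August 6 falls within the Leo range

Leo


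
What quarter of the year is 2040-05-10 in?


Month: May (month 5)
Q1: Jan-Mar, Q2: Apr-Jun, Q3: Jul-Sep, Q4: Oct-Dec

Q2


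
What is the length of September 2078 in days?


September 2078

30 days


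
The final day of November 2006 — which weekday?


November 2006 has 30 days
Anchor: Jan 1, 2006. With p = 2006 - 1 = 2005: (p + p//4 - p//100 + p//400) mod 7 = (2005 + 501 - 20 + 5) mod 7 = 2491 mod 7 = 6 -> Sunday (Mon=0 ... Sun=6)
Days before November (Jan-Oct): 304; November 1 index = (6 + 304) mod 7 = 2 -> Wednesday
Last day offset: 30 - 1 = 29 days
Weekday index = (2 + 29) mod 7 = 3

Thursday, November 30


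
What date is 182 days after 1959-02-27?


Start: 1959-02-27, add 182 days
February 1959 has 28 days: 28 - 27 = 1 day to February 28 -> 181 left
March 1959 has 31 days -> 150 left
April 1959 has 30 days -> 120 left
May 1959 has 31 days -> 89 left
June 1959 has 30 days -> 59 left
July 1959 has 31 days -> 28 left
August 1959: 28 <= 31 -> lands on August 28

Result: 1959-08-28


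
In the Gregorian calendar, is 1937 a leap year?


Gregorian leap year rule: divisible by 4, but not by 100, unless also by 400.
1937 is not divisible by 4 -> not a leap year

No


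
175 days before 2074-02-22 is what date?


Start: 2074-02-22, subtract 175 days
Back 22 days from February 22 reaches January 31, 2074 -> 153 left
January 2074 has 31 days -> back to December 31, 2073 -> 122 left
December 2073 has 31 days -> back to November 30, 2073 -> 91 left
November 2073 has 30 days -> back to October 31, 2073 -> 61 left
October 2073 has 31 days -> back to September 30, 2073 -> 30 left
September 2073 has 30 days -> back to August 31, 2073 -> 0 left
August 2073: 31 - 0 = 31 -> lands on August 31

Result: 2073-08-31


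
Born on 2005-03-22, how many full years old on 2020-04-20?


Birth: 2005-03-22
Reference: 2020-04-20
Year difference: 2020 - 2005 = 15

15 years old


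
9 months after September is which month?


September is month 9
9 + 9 = 18; wrap: 18 - 12 = 6

June


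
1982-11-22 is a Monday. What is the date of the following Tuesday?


Current: Monday
Target: Tuesday
Days ahead: 1

Next Tuesday: 1982-11-23


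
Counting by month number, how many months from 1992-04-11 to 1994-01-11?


From April 1992 to January 1994
2 years * 12 = 24 months, minus 3 months = 21

21 months


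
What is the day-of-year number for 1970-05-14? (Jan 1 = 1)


Date: May 14, 1970
Days in months 1 through 4: 120
Plus 14 days in May

Day of year: 134


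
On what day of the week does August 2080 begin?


Target: August 1, 2080
Anchor: Jan 1, 2080. With p = 2080 - 1 = 2079: (p + p//4 - p//100 + p//400) mod 7 = (2079 + 519 - 20 + 5) mod 7 = 2583 mod 7 = 0 -> Monday (Mon=0 ... Sun=6)
Days before August (Jan-Jul): 213 days
Weekday index = (0 + 213) mod 7 = 3

Thursday


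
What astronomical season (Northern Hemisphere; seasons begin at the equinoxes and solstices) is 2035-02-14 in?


Date: February 14
Astronomical Winter (approx.; exact equinox/solstice day varies by year): December 21 to March 19
February 14 falls within the Winter window

Winter


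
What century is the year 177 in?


Century = (year - 1) // 100 + 1
= (177 - 1) // 100 + 1
= 176 // 100 + 1
= 1 + 1

2nd century


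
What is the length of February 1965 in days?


February 1965 (leap year: no)

28 days


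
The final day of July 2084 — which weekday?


July 2084 has 31 days
Anchor: Jan 1, 2084. With p = 2084 - 1 = 2083: (p + p//4 - p//100 + p//400) mod 7 = (2083 + 520 - 20 + 5) mod 7 = 2588 mod 7 = 5 -> Saturday (Mon=0 ... Sun=6)
Days before July (Jan-Jun): 182; July 1 index = (5 + 182) mod 7 = 5 -> Saturday
Last day offset: 31 - 1 = 30 days
Weekday index = (5 + 30) mod 7 = 0

Monday, July 31


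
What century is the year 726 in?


Century = (year - 1) // 100 + 1
= (726 - 1) // 100 + 1
= 725 // 100 + 1
= 7 + 1

8th century


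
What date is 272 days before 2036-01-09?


Start: 2036-01-09, subtract 272 days
Back 9 days from January 9 reaches December 31, 2035 -> 263 left
December 2035 has 31 days -> back to November 30, 2035 -> 232 left
November 2035 has 30 days -> back to October 31, 2035 -> 202 left
October 2035 has 31 days -> back to September 30, 2035 -> 171 left
September 2035 has 30 days -> back to August 31, 2035 -> 141 left
August 2035 has 31 days -> back to July 31, 2035 -> 110 left
July 2035 has 31 days -> back to June 30, 2035 -> 79 left
June 2035 has 30 days -> back to May 31, 2035 -> 49 left
May 2035 has 31 days -> back to April 30, 2035 -> 18 left
April 2035: 30 - 18 = 12 -> lands on April 12

Result: 2035-04-12


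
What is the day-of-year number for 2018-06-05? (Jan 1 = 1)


Date: June 5, 2018
Days in months 1 through 5: 151
Plus 5 days in June

Day of year: 156


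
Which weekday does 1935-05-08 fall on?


Date: May 8, 1935
Anchor: Jan 1, 1935. With p = 1935 - 1 = 1934: (p + p//4 - p//100 + p//400) mod 7 = (1934 + 483 - 19 + 4) mod 7 = 2402 mod 7 = 1 -> Tuesday (Mon=0 ... Sun=6)
Days before May (Jan-Apr): 120; offset = 120 + 8 - 1 = 127
Weekday index = (1 + 127) mod 7 = 2

Day of the week: Wednesday


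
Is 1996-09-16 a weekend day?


Anchor: Jan 1, 1996. With p = 1996 - 1 = 1995: (p + p//4 - p//100 + p//400) mod 7 = (1995 + 498 - 19 + 4) mod 7 = 2478 mod 7 = 0 -> Monday (Mon=0 ... Sun=6)
Day of year: 260; offset = 259
Weekday index = (0 + 259) mod 7 = 0 -> Monday
Weekend days: Saturday, Sunday

No


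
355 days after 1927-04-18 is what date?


Start: 1927-04-18, add 355 days
April 1927 has 30 days: 30 - 18 = 12 days to April 30 -> 343 left
May 1927 has 31 days -> 312 left
June 1927 has 30 days -> 282 left
July 1927 has 31 days -> 251 left
August 1927 has 31 days -> 220 left
September 1927 has 30 days -> 190 left
October 1927 has 31 days -> 159 left
November 1927 has 30 days -> 129 left
December 1927 has 31 days -> 98 left
January 1928 has 31 days -> 67 left
February 1928 has 29 days -> 38 left
March 1928 has 31 days -> 7 left
April 1928: 7 <= 30 -> lands on April 7

Result: 1928-04-07


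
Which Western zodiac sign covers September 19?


Date: September 19
Conventional tropical zodiac dates: Virgo from August 23 onward; Libra starts September 23
September 19 falls within the Virgo range

Virgo


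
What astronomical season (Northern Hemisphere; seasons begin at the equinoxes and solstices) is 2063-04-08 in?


Date: April 8
Astronomical Spring (approx.; exact equinox/solstice day varies by year): March 20 to June 20
April 8 falls within the Spring window

Spring


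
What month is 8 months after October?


October is month 10
10 + 8 = 18; wrap: 18 - 12 = 6

June


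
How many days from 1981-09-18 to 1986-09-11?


From 1981-09-18 to 1986-09-11
1981-09-18: days before September = 31 + 28 + 31 + 30 + 31 + 30 + 31 + 31 = 243 (1981 is not a leap year); day of year = 243 + 18 = 261
1986-09-11: days before September = 31 + 28 + 31 + 30 + 31 + 30 + 31 + 31 = 243 (1986 is not a leap year); day of year = 243 + 11 = 254
Rest of 1981: 365 - 261 = 104
Full years 1982 (365), 1983 (365), 1984 (366), 1985 (365): 1461
Total = 104 + 1461 + 254 = 1819

1819 days


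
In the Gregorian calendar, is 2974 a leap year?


Gregorian leap year rule: divisible by 4, but not by 100, unless also by 400.
2974 is not divisible by 4 -> not a leap year

No


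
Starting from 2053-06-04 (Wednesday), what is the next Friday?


Current: Wednesday
Target: Friday
Days ahead: 2

Next Friday: 2053-06-06


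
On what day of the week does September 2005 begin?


Target: September 1, 2005
Anchor: Jan 1, 2005. With p = 2005 - 1 = 2004: (p + p//4 - p//100 + p//400) mod 7 = (2004 + 501 - 20 + 5) mod 7 = 2490 mod 7 = 5 -> Saturday (Mon=0 ... Sun=6)
Days before September (Jan-Aug): 243 days
Weekday index = (5 + 243) mod 7 = 3

Thursday
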